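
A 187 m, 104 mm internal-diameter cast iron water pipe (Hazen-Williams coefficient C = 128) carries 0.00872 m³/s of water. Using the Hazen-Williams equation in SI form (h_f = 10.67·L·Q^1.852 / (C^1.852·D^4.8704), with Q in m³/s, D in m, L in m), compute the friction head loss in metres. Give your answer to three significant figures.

h_f = 10.67·187·0.00872^1.852 / (128^1.852·0.104^4.8704) = 2.348 m

h_f ≈ 2.35 m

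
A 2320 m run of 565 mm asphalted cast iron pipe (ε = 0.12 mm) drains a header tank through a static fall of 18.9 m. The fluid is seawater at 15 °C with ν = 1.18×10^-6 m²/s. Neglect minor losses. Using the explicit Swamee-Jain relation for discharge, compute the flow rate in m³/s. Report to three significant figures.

Q ≈ 0.622 m³/s

Swamee-Jain (Type II): Q = -0.965·√(gD⁵h_f/L)·ln[ε/(3.7D) + √(3.17ν²L/(gD³h_f))]
√(gD⁵h_f/L) = √(9.81·0.565⁵·18.9/2320) = 0.06783
ε/(3.7D) = 5.74×10^-5; √(3.17ν²L/(gD³h_f)) = 1.75×10^-5
Q = -0.965·0.06783·ln(7.490×10^-5) = 0.6218 m³/s
Check: V = 2.48 m/s, Re = 1.19×10^6, f = 0.01477, h_f = 19.0 m ≈ 18.9 m ✓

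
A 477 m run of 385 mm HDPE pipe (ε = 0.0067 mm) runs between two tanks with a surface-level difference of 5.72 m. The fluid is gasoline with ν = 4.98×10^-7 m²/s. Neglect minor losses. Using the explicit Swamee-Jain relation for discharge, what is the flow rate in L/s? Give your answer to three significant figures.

Q ≈ 337 L/s

Swamee-Jain (Type II): Q = -0.965·√(gD⁵h_f/L)·ln[ε/(3.7D) + √(3.17ν²L/(gD³h_f))]
√(gD⁵h_f/L) = √(9.81·0.385⁵·5.72/477) = 0.03154
ε/(3.7D) = 4.70×10^-6; √(3.17ν²L/(gD³h_f)) = 1.08×10^-5
Q = -0.965·0.03154·ln(1.553×10^-5) = 0.3371 m³/s
Check: V = 2.90 m/s, Re = 2.24×10^6, f = 0.01084, h_f = 5.74 m ≈ 5.72 m ✓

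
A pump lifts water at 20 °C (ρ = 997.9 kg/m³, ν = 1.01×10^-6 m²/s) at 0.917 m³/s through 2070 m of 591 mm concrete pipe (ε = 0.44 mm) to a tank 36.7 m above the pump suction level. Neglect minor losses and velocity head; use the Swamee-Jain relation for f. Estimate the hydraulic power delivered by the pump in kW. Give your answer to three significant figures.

V = 4Q/(πD²) = 3.343 m/s; Re = 1.96×10^6; ε/D = 7.45×10^-4; f = 0.01856
h_f = f(L/D)V²/2g = 37.02 m
Total head H = z + h_f = 36.7 + 37.02 = 73.72 m
P_hyd = ρgQH = 997.9·9.81·0.917·73.72 = 661.8 kW

P_hyd ≈ 662 kW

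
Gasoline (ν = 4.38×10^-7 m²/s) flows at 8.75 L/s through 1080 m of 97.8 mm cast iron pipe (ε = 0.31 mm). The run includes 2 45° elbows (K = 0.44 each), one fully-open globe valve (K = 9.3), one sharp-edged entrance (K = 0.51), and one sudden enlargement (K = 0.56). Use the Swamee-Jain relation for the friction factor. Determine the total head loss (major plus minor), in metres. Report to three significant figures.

V = 4Q/(πD²) = 1.165 m/s; V²/2g = 0.06915 m
Re = 2.60×10^5, ε/D = 0.00317 → f = 0.02723 (Swamee-Jain)
Major: h_f = f(L/D)·V²/2g = 0.02723·11043·0.06915 = 20.79 m
Minor: ΣK = 11.2; h_m = ΣK·V²/2g = 0.7779 m
Total H_L = 20.79 + 0.7779 = 21.57 m

H_L ≈ 21.6 m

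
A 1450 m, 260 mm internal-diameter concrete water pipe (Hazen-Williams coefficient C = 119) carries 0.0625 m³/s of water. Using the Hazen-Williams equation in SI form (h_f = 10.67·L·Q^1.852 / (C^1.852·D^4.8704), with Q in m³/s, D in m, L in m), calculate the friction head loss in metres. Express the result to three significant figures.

h_f ≈ 9.22 m

h_f = 10.67·1450·0.0625^1.852 / (119^1.852·0.260^4.8704) = 9.224 m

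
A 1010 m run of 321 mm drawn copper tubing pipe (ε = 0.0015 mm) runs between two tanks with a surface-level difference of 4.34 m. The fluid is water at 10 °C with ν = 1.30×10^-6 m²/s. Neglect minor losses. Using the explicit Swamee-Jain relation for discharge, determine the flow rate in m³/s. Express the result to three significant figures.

Q ≈ 0.112 m³/s

Swamee-Jain (Type II): Q = -0.965·√(gD⁵h_f/L)·ln[ε/(3.7D) + √(3.17ν²L/(gD³h_f))]
√(gD⁵h_f/L) = √(9.81·0.321⁵·4.34/1010) = 0.01199
ε/(3.7D) = 1.26×10^-6; √(3.17ν²L/(gD³h_f)) = 6.20×10^-5
Q = -0.965·0.01199·ln(6.325×10^-5) = 0.1118 m³/s
Check: V = 1.38 m/s, Re = 3.41×10^5, f = 0.01409, h_f = 4.32 m ≈ 4.34 m ✓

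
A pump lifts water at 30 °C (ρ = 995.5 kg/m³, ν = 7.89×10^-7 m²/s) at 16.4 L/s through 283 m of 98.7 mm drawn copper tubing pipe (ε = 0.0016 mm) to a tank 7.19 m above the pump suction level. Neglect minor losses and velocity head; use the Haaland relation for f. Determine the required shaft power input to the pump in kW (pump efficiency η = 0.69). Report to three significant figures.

V = 4Q/(πD²) = 2.143 m/s; Re = 2.68×10^5; ε/D = 1.62×10^-5; f = 0.01477
h_f = f(L/D)V²/2g = 9.919 m
Total head H = z + h_f = 7.19 + 9.919 = 17.11 m
P_hyd = ρgQH = 995.5·9.81·0.0164·17.11 = 2.740 kW
P_shaft = P_hyd/η = 2.740/0.69 = 3.971 kW

P_shaft ≈ 3.97 kW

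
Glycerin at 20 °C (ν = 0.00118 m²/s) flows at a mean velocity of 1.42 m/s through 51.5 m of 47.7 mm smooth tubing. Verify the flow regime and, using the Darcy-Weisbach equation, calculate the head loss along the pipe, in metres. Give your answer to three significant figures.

h_f ≈ 124 m

Re = VD/ν = 1.42·0.04770/0.00118 = 57.4 → laminar (Re < 2300)
f = 64/Re = 1.115
h_f = f(L/D)V²/(2g) = 1.115·(51.5/0.04770)·1.42²/(2·9.81) = 123.7 m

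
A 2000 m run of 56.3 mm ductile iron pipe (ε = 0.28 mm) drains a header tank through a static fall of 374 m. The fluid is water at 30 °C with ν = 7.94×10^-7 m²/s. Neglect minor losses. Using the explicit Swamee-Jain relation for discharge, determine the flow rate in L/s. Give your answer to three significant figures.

Swamee-Jain (Type II): Q = -0.965·√(gD⁵h_f/L)·ln[ε/(3.7D) + √(3.17ν²L/(gD³h_f))]
√(gD⁵h_f/L) = √(9.81·0.0563⁵·374/2000) = 0.001019
ε/(3.7D) = 0.00134; √(3.17ν²L/(gD³h_f)) = 7.81×10^-5
Q = -0.965·0.001019·ln(0.001422) = 0.006444 m³/s
Check: V = 2.59 m/s, Re = 1.84×10^5, f = 0.03102, h_f = 376 m ≈ 374 m ✓

Q ≈ 6.44 L/s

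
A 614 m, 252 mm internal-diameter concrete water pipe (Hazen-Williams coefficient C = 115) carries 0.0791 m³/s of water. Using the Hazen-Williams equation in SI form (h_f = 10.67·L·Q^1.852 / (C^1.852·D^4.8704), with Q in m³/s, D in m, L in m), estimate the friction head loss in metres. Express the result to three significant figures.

h_f = 10.67·614·0.0791^1.852 / (115^1.852·0.252^4.8704) = 7.495 m

h_f ≈ 7.49 m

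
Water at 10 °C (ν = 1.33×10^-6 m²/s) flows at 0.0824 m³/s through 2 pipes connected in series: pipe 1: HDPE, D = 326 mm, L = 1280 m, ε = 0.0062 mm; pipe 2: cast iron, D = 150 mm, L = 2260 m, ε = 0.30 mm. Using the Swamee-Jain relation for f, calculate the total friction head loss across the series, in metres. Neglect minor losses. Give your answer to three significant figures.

H ≈ 402 m

Pipe 1: V = 0.9872 m/s, Re = 2.42×10^5, ε/D = 1.90×10^-5, f = 0.01517, h_1 = f(L/D)V²/2g = 2.958 m
Pipe 2: V = 4.663 m/s, Re = 5.26×10^5, ε/D = 0.00200, f = 0.02388, h_2 = f(L/D)V²/2g = 398.7 m
Series → Q common, losses add: H = Σh = 401.7 m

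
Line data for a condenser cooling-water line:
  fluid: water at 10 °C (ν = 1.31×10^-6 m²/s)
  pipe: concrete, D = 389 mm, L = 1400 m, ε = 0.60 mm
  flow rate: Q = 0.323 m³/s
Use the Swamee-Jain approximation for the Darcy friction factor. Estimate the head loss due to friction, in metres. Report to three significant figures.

V = 4Q/(πD²) = 4·0.323/(π·0.389²) = 2.718 m/s
Re = VD/ν = 2.718·0.389/1.31×10^-6 = 8.07×10^5 → turbulent
ε/D = 0.60/389 = 0.00154
Swamee-Jain: f = 0.02225
h_f = f(L/D)V²/(2g) = 0.02225·(1400/0.389)·2.718²/(2·9.81) = 30.15 m

h_f ≈ 30.1 m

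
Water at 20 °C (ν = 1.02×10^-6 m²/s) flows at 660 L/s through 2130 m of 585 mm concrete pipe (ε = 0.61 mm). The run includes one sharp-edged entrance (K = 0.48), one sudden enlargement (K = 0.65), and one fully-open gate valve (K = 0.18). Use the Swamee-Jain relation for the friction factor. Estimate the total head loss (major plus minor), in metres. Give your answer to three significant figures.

V = 4Q/(πD²) = 2.456 m/s; V²/2g = 0.3073 m
Re = 1.41×10^6, ε/D = 0.00104 → f = 0.02012 (Swamee-Jain)
Major: h_f = f(L/D)·V²/2g = 0.02012·3641·0.3073 = 22.51 m
Minor: ΣK = 1.31; h_m = ΣK·V²/2g = 0.4026 m
Total H_L = 22.51 + 0.4026 = 22.92 m

H_L ≈ 22.9 m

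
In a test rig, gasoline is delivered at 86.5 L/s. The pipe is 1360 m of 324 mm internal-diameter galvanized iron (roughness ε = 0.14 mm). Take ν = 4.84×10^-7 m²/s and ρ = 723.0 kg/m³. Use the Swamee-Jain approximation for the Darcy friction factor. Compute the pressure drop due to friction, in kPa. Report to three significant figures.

Δp ≈ 28.5 kPa

V = 4Q/(πD²) = 4·0.0865/(π·0.324²) = 1.049 m/s
Re = VD/ν = 1.049·0.324/4.84×10^-7 = 7.02×10^5 → turbulent
ε/D = 0.14/324 = 4.32×10^-4
Swamee-Jain: f = 0.01705
h_f = f(L/D)V²/(2g) = 0.01705·(1360/0.324)·1.049²/(2·9.81) = 4.015 m
Δp = ρg·h_f = 723.0·9.81·4.015 = 28.48 kPa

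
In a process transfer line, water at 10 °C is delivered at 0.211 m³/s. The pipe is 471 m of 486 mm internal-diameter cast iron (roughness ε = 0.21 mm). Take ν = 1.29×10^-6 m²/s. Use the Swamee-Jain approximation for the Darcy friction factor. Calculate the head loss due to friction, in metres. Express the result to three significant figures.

h_f ≈ 1.12 m

V = 4Q/(πD²) = 4·0.211/(π·0.486²) = 1.137 m/s
Re = VD/ν = 1.137·0.486/1.29×10^-6 = 4.29×10^5 → turbulent
ε/D = 0.21/486 = 4.32×10^-4
Swamee-Jain: f = 0.01749
h_f = f(L/D)V²/(2g) = 0.01749·(471/0.486)·1.137²/(2·9.81) = 1.118 m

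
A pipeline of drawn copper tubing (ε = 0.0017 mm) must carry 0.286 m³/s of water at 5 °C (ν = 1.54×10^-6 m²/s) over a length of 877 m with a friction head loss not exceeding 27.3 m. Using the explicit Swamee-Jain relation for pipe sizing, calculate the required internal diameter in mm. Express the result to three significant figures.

D ≈ 309 mm

Swamee-Jain (Type III): D = 0.66·[ε^1.25·(LQ²/(gh_f))^4.75 + ν·Q^9.4·(L/(gh_f))^5.2]^0.04
LQ²/(gh_f) = 0.2679; L/(gh_f) = 3.275
Term 1 = ε^1.25·(…)^4.75 = 1.18×10^-10; Term 2 = ν·Q^9.4·(…)^5.2 = 5.70×10^-9
D = 0.66·(1.18×10^-10 + 5.70×10^-9)^0.04 = 0.3091 m = 309 mm
Check: V = 3.81 m/s, Re = 7.65×10^5, f = 0.01227, h_f = 25.8 m ≈ 27.3 m ✓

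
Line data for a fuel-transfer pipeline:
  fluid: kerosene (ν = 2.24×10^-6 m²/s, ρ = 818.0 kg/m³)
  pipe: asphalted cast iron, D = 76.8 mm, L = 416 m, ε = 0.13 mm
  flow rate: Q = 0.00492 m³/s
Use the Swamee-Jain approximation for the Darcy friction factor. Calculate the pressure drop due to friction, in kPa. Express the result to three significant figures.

Δp ≈ 67.5 kPa

V = 4Q/(πD²) = 4·0.00492/(π·0.0768²) = 1.062 m/s
Re = VD/ν = 1.062·0.0768/2.24×10^-6 = 3.64×10^4 → turbulent
ε/D = 0.13/76.8 = 0.00169
Swamee-Jain: f = 0.02702
h_f = f(L/D)V²/(2g) = 0.02702·(416/0.0768)·1.062²/(2·9.81) = 8.414 m
Δp = ρg·h_f = 818.0·9.81·8.414 = 67.52 kPa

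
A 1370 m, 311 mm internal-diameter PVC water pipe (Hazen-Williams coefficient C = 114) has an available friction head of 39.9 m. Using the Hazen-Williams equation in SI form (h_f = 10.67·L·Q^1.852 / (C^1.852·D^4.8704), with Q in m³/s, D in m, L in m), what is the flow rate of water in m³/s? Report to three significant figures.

Rearranging: Q = [h_f·C^1.852·D^4.8704 / (10.67·L)]^(1/1.852)
Q = [39.9·114^1.852·0.311^4.8704 / (10.67·1370)]^0.540 = 0.2181 m³/s

Q ≈ 0.218 m³/s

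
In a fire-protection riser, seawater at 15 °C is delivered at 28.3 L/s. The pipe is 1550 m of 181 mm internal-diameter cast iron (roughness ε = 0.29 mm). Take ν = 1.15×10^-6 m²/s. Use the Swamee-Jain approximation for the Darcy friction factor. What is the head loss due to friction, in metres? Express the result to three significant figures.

h_f ≈ 12.4 m

V = 4Q/(πD²) = 4·0.0283/(π·0.181²) = 1.100 m/s
Re = VD/ν = 1.100·0.181/1.15×10^-6 = 1.73×10^5 → turbulent
ε/D = 0.29/181 = 0.00160
Swamee-Jain: f = 0.02346
h_f = f(L/D)V²/(2g) = 0.02346·(1550/0.181)·1.100²/(2·9.81) = 12.39 m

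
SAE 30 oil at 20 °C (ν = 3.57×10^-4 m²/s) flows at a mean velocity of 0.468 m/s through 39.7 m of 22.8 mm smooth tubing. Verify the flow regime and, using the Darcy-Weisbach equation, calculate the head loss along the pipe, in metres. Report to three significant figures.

h_f ≈ 41.6 m

Re = VD/ν = 0.468·0.02280/3.57×10^-4 = 29.9 → laminar (Re < 2300)
f = 64/Re = 2.141
h_f = f(L/D)V²/(2g) = 2.141·(39.7/0.02280)·0.468²/(2·9.81) = 41.62 m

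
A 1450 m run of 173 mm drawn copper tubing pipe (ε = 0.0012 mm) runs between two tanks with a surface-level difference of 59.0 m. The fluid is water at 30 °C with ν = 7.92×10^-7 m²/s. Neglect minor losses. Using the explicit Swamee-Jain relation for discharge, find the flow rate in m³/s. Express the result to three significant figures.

Q ≈ 0.0783 m³/s

Swamee-Jain (Type II): Q = -0.965·√(gD⁵h_f/L)·ln[ε/(3.7D) + √(3.17ν²L/(gD³h_f))]
√(gD⁵h_f/L) = √(9.81·0.173⁵·59.0/1450) = 0.007865
ε/(3.7D) = 1.87×10^-6; √(3.17ν²L/(gD³h_f)) = 3.10×10^-5
Q = -0.965·0.007865·ln(3.289×10^-5) = 0.07834 m³/s
Check: V = 3.33 m/s, Re = 7.28×10^5, f = 0.01240, h_f = 58.8 m ≈ 59.0 m ✓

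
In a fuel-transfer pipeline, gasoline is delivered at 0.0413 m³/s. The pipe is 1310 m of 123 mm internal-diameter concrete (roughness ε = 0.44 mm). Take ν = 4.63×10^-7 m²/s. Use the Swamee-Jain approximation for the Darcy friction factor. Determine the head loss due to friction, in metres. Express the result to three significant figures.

h_f ≈ 182 m

V = 4Q/(πD²) = 4·0.0413/(π·0.123²) = 3.476 m/s
Re = VD/ν = 3.476·0.123/4.63×10^-7 = 9.23×10^5 → turbulent
ε/D = 0.44/123 = 0.00358
Swamee-Jain: f = 0.02771
h_f = f(L/D)V²/(2g) = 0.02771·(1310/0.123)·3.476²/(2·9.81) = 181.7 m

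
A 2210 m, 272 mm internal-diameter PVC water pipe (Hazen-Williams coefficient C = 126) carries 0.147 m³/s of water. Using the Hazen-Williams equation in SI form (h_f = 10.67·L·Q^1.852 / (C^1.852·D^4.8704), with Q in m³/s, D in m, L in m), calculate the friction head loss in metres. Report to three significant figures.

h_f ≈ 49.5 m

h_f = 10.67·2210·0.147^1.852 / (126^1.852·0.272^4.8704) = 49.48 m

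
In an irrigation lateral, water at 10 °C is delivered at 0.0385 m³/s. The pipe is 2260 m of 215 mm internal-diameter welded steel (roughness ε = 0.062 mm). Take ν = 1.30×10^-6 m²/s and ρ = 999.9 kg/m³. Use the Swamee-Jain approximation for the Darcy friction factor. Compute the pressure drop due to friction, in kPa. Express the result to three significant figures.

Δp ≈ 106 kPa

V = 4Q/(πD²) = 4·0.0385/(π·0.215²) = 1.060 m/s
Re = VD/ν = 1.060·0.215/1.30×10^-6 = 1.75×10^5 → turbulent
ε/D = 0.062/215 = 2.88×10^-4
Swamee-Jain: f = 0.01800
h_f = f(L/D)V²/(2g) = 0.01800·(2260/0.215)·1.060²/(2·9.81) = 10.84 m
Δp = ρg·h_f = 999.9·9.81·10.84 = 106.4 kPa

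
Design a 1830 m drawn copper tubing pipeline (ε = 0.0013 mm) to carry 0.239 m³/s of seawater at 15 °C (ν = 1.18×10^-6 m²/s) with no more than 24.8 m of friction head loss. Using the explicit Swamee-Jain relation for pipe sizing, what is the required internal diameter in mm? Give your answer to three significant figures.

Swamee-Jain (Type III): D = 0.66·[ε^1.25·(LQ²/(gh_f))^4.75 + ν·Q^9.4·(L/(gh_f))^5.2]^0.04
LQ²/(gh_f) = 0.4297; L/(gh_f) = 7.522
Term 1 = ε^1.25·(…)^4.75 = 7.94×10^-10; Term 2 = ν·Q^9.4·(…)^5.2 = 6.11×10^-8
D = 0.66·(7.94×10^-10 + 6.11×10^-8)^0.04 = 0.3398 m = 340 mm
Check: V = 2.64 m/s, Re = 7.59×10^5, f = 0.01225, h_f = 23.4 m ≈ 24.8 m ✓

D ≈ 340 mm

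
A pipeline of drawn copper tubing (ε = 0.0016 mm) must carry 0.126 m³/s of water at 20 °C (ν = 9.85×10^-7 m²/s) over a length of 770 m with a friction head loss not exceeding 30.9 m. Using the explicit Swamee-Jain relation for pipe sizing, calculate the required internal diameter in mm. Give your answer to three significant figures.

D ≈ 212 mm

Swamee-Jain (Type III): D = 0.66·[ε^1.25·(LQ²/(gh_f))^4.75 + ν·Q^9.4·(L/(gh_f))^5.2]^0.04
LQ²/(gh_f) = 0.04033; L/(gh_f) = 2.540
Term 1 = ε^1.25·(…)^4.75 = 1.35×10^-14; Term 2 = ν·Q^9.4·(…)^5.2 = 4.39×10^-13
D = 0.66·(1.35×10^-14 + 4.39×10^-13)^0.04 = 0.2117 m = 212 mm
Check: V = 3.58 m/s, Re = 7.69×10^5, f = 0.01230, h_f = 29.2 m ≈ 30.9 m ✓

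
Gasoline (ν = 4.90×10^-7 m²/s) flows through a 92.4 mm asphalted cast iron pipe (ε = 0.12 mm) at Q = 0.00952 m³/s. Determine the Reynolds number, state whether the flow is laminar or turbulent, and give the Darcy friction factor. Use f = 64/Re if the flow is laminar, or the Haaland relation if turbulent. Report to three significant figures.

Re ≈ 2.68×10^5; turbulent; f ≈ 0.0218

V = 4Q/(πD²) = 1.420 m/s
Re = VD/ν = 1.420·0.0924/4.90×10^-7 = 2.68×10^5
Re > 4000 → turbulent; ε/D = 0.00130
Haaland: f = 0.02178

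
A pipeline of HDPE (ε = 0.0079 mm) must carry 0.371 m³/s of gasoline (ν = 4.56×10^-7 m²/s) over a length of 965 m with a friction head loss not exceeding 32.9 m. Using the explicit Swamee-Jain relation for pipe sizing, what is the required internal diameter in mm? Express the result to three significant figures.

D ≈ 324 mm

Swamee-Jain (Type III): D = 0.66·[ε^1.25·(LQ²/(gh_f))^4.75 + ν·Q^9.4·(L/(gh_f))^5.2]^0.04
LQ²/(gh_f) = 0.4115; L/(gh_f) = 2.990
Term 1 = ε^1.25·(…)^4.75 = 6.17×10^-9; Term 2 = ν·Q^9.4·(…)^5.2 = 1.21×10^-8
D = 0.66·(6.17×10^-9 + 1.21×10^-8)^0.04 = 0.3236 m = 324 mm
Check: V = 4.51 m/s, Re = 3.20×10^6, f = 0.01069, h_f = 33.1 m ≈ 32.9 m ✓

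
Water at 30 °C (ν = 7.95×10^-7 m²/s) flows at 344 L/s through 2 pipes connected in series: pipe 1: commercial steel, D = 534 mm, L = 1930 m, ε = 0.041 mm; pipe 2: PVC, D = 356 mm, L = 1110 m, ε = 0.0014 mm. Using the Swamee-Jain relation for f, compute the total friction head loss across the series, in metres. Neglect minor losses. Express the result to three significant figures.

Pipe 1: V = 1.536 m/s, Re = 1.03×10^6, ε/D = 7.68×10^-5, f = 0.01311, h_1 = f(L/D)V²/2g = 5.698 m
Pipe 2: V = 3.456 m/s, Re = 1.55×10^6, ε/D = 3.93×10^-6, f = 0.01093, h_2 = f(L/D)V²/2g = 20.74 m
Series → Q common, losses add: H = Σh = 26.44 m

H ≈ 26.4 m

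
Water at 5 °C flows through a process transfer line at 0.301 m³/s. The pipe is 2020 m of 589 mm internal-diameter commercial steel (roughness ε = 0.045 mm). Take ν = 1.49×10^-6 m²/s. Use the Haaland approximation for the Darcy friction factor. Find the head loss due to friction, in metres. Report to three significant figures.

h_f ≈ 3.04 m

V = 4Q/(πD²) = 4·0.301/(π·0.589²) = 1.105 m/s
Re = VD/ν = 1.105·0.589/1.49×10^-6 = 4.37×10^5 → turbulent
ε/D = 0.045/589 = 7.64×10^-5
Haaland: f = 0.01424
h_f = f(L/D)V²/(2g) = 0.01424·(2020/0.589)·1.105²/(2·9.81) = 3.038 m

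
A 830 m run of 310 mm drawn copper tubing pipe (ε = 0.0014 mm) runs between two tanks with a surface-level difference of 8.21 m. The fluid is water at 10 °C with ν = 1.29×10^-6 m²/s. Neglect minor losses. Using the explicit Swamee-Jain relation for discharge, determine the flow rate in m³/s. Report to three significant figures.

Q ≈ 0.161 m³/s

Swamee-Jain (Type II): Q = -0.965·√(gD⁵h_f/L)·ln[ε/(3.7D) + √(3.17ν²L/(gD³h_f))]
√(gD⁵h_f/L) = √(9.81·0.310⁵·8.21/830) = 0.01667
ε/(3.7D) = 1.22×10^-6; √(3.17ν²L/(gD³h_f)) = 4.27×10^-5
Q = -0.965·0.01667·ln(4.394×10^-5) = 0.1614 m³/s
Check: V = 2.14 m/s, Re = 5.14×10^5, f = 0.01310, h_f = 8.17 m ≈ 8.21 m ✓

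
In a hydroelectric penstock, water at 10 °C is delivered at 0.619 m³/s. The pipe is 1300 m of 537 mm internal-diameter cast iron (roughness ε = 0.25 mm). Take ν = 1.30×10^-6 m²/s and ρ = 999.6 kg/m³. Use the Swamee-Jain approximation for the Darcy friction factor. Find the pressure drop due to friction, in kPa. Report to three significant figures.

V = 4Q/(πD²) = 4·0.619/(π·0.537²) = 2.733 m/s
Re = VD/ν = 2.733·0.537/1.30×10^-6 = 1.13×10^6 → turbulent
ε/D = 0.25/537 = 4.66×10^-4
Swamee-Jain: f = 0.01700
h_f = f(L/D)V²/(2g) = 0.01700·(1300/0.537)·2.733²/(2·9.81) = 15.67 m
Δp = ρg·h_f = 999.6·9.81·15.67 = 153.7 kPa

Δp ≈ 154 kPa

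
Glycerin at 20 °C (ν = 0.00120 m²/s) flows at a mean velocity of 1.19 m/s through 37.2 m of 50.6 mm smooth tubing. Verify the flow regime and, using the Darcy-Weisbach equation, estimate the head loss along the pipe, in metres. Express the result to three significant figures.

Re = VD/ν = 1.19·0.05060/0.00120 = 50.2 → laminar (Re < 2300)
f = 64/Re = 1.275
h_f = f(L/D)V²/(2g) = 1.275·(37.2/0.05060)·1.19²/(2·9.81) = 67.68 m

h_f ≈ 67.7 m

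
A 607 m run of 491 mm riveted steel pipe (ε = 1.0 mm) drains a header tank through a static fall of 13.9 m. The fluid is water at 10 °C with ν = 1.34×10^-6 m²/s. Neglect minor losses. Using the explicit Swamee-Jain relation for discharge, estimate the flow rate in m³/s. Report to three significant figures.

Swamee-Jain (Type II): Q = -0.965·√(gD⁵h_f/L)·ln[ε/(3.7D) + √(3.17ν²L/(gD³h_f))]
√(gD⁵h_f/L) = √(9.81·0.491⁵·13.9/607) = 0.08007
ε/(3.7D) = 5.50×10^-4; √(3.17ν²L/(gD³h_f)) = 1.46×10^-5
Q = -0.965·0.08007·ln(5.651×10^-4) = 0.5778 m³/s
Check: V = 3.05 m/s, Re = 1.12×10^6, f = 0.02377, h_f = 13.9 m ≈ 13.9 m ✓

Q ≈ 0.578 m³/s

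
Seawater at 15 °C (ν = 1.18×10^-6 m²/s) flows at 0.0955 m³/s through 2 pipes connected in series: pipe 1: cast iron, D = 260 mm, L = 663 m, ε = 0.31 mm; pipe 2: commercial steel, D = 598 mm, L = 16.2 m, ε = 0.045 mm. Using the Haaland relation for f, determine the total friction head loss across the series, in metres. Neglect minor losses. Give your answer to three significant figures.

H ≈ 8.89 m

Pipe 1: V = 1.799 m/s, Re = 3.96×10^5, ε/D = 0.00119, f = 0.02112, h_1 = f(L/D)V²/2g = 8.882 m
Pipe 2: V = 0.3400 m/s, Re = 1.72×10^5, ε/D = 7.53×10^-5, f = 0.01642, h_2 = f(L/D)V²/2g = 0.002622 m
Series → Q common, losses add: H = Σh = 8.885 m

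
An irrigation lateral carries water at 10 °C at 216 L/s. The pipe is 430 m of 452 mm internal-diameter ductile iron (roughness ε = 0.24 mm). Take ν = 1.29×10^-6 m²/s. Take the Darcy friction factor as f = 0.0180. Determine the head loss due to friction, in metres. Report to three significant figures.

h_f ≈ 1.58 m

V = 4Q/(πD²) = 4·0.216/(π·0.452²) = 1.346 m/s
h_f = f(L/D)V²/(2g) = 0.01800·(430/0.452)·1.346²/(2·9.81) = 1.582 m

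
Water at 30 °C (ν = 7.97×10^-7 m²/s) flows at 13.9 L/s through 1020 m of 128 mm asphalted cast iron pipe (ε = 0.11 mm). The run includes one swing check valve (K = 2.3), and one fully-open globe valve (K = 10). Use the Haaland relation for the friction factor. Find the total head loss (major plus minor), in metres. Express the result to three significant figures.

H_L ≈ 10.5 m

V = 4Q/(πD²) = 1.080 m/s; V²/2g = 0.05947 m
Re = 1.73×10^5, ε/D = 8.59×10^-4 → f = 0.02052 (Haaland)
Major: h_f = f(L/D)·V²/2g = 0.02052·7969·0.05947 = 9.724 m
Minor: ΣK = 12.3; h_m = ΣK·V²/2g = 0.7315 m
Total H_L = 9.724 + 0.7315 = 10.46 m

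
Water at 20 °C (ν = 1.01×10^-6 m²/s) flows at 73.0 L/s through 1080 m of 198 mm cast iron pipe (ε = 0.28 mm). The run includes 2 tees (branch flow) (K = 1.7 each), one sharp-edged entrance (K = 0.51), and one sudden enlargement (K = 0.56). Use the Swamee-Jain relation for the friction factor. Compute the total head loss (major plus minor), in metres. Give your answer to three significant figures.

H_L ≈ 35.7 m

V = 4Q/(πD²) = 2.371 m/s; V²/2g = 0.2865 m
Re = 4.65×10^5, ε/D = 0.00141 → f = 0.02203 (Swamee-Jain)
Major: h_f = f(L/D)·V²/2g = 0.02203·5455·0.2865 = 34.42 m
Minor: ΣK = 4.47; h_m = ΣK·V²/2g = 1.281 m
Total H_L = 34.42 + 1.281 = 35.70 m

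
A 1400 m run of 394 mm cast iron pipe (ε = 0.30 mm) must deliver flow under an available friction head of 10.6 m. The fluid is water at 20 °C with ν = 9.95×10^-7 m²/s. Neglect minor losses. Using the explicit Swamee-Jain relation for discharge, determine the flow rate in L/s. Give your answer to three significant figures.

Q ≈ 214 L/s

Swamee-Jain (Type II): Q = -0.965·√(gD⁵h_f/L)·ln[ε/(3.7D) + √(3.17ν²L/(gD³h_f))]
√(gD⁵h_f/L) = √(9.81·0.394⁵·10.6/1400) = 0.02656
ε/(3.7D) = 2.06×10^-4; √(3.17ν²L/(gD³h_f)) = 2.63×10^-5
Q = -0.965·0.02656·ln(2.321×10^-4) = 0.2145 m³/s
Check: V = 1.76 m/s, Re = 6.97×10^5, f = 0.01903, h_f = 10.7 m ≈ 10.6 m ✓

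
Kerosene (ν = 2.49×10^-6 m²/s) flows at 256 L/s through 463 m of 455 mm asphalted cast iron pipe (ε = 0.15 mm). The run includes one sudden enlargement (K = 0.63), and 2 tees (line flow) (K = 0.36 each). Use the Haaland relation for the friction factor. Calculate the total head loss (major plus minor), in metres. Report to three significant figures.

V = 4Q/(πD²) = 1.574 m/s; V²/2g = 0.1263 m
Re = 2.88×10^5, ε/D = 3.30×10^-4 → f = 0.01707 (Haaland)
Major: h_f = f(L/D)·V²/2g = 0.01707·1018·0.1263 = 2.194 m
Minor: ΣK = 1.35; h_m = ΣK·V²/2g = 0.1706 m
Total H_L = 2.194 + 0.1706 = 2.365 m

H_L ≈ 2.36 m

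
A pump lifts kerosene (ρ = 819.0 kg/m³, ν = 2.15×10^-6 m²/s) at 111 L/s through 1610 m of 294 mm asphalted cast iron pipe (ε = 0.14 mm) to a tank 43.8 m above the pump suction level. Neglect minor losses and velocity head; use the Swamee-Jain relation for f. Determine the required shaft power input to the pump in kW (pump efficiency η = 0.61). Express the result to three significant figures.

V = 4Q/(πD²) = 1.635 m/s; Re = 2.24×10^5; ε/D = 4.76×10^-4; f = 0.01862
h_f = f(L/D)V²/2g = 13.89 m
Total head H = z + h_f = 43.8 + 13.89 = 57.69 m
P_hyd = ρgQH = 819.0·9.81·0.111·57.69 = 51.45 kW
P_shaft = P_hyd/η = 51.45/0.61 = 84.35 kW

P_shaft ≈ 84.3 kW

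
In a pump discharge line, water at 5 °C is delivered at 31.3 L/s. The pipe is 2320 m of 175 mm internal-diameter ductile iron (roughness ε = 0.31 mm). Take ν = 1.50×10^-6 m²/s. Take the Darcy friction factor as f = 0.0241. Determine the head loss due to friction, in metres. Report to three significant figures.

V = 4Q/(πD²) = 4·0.0313/(π·0.175²) = 1.301 m/s
h_f = f(L/D)V²/(2g) = 0.02410·(2320/0.175)·1.301²/(2·9.81) = 27.58 m

h_f ≈ 27.6 m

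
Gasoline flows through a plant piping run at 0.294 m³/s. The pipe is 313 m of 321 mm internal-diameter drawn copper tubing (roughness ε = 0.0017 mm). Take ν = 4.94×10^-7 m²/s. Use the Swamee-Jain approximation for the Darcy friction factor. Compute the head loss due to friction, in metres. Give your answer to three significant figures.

h_f ≈ 6.77 m

V = 4Q/(πD²) = 4·0.294/(π·0.321²) = 3.633 m/s
Re = VD/ν = 3.633·0.321/4.94×10^-7 = 2.36×10^6 → turbulent
ε/D = 0.0017/321 = 5.30×10^-6
Swamee-Jain: f = 0.01032
h_f = f(L/D)V²/(2g) = 0.01032·(313/0.321)·3.633²/(2·9.81) = 6.770 m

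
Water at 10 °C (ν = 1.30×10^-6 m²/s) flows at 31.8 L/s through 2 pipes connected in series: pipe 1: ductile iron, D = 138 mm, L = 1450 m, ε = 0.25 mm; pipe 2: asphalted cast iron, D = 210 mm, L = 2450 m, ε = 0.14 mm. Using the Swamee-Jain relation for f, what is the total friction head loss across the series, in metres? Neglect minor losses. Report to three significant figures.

H ≈ 67.8 m

Pipe 1: V = 2.126 m/s, Re = 2.26×10^5, ε/D = 0.00181, f = 0.02383, h_1 = f(L/D)V²/2g = 57.69 m
Pipe 2: V = 0.9181 m/s, Re = 1.48×10^5, ε/D = 6.67×10^-4, f = 0.02027, h_2 = f(L/D)V²/2g = 10.16 m
Series → Q common, losses add: H = Σh = 67.85 m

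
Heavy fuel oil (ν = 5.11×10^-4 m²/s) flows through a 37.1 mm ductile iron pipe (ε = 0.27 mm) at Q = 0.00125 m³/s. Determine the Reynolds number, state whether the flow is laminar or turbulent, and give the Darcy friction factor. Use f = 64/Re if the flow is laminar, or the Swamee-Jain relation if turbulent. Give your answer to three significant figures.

V = 4Q/(πD²) = 1.156 m/s
Re = VD/ν = 1.156·0.0371/5.11×10^-4 = 84.0
Re < 2300 → laminar → f = 64/Re = 0.7624

Re ≈ 84.0; laminar; f = 64/Re ≈ 0.762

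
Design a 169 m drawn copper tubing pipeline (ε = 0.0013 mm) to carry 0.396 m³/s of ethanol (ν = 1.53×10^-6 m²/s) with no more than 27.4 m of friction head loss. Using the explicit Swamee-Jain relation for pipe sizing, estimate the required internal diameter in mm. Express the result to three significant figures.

Swamee-Jain (Type III): D = 0.66·[ε^1.25·(LQ²/(gh_f))^4.75 + ν·Q^9.4·(L/(gh_f))^5.2]^0.04
LQ²/(gh_f) = 0.09860; L/(gh_f) = 0.6287
Term 1 = ε^1.25·(…)^4.75 = 7.30×10^-13; Term 2 = ν·Q^9.4·(…)^5.2 = 2.26×10^-11
D = 0.66·(7.30×10^-13 + 2.26×10^-11)^0.04 = 0.2479 m = 248 mm
Check: V = 8.20 m/s, Re = 1.33×10^6, f = 0.01123, h_f = 26.3 m ≈ 27.4 m ✓

D ≈ 248 mm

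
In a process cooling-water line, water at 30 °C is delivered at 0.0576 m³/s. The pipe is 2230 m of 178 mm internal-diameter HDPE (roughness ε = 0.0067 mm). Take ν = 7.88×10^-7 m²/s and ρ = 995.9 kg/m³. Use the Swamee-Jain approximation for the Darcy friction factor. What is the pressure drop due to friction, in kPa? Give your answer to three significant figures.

Δp ≈ 454 kPa

V = 4Q/(πD²) = 4·0.0576/(π·0.178²) = 2.315 m/s
Re = VD/ν = 2.315·0.178/7.88×10^-7 = 5.23×10^5 → turbulent
ε/D = 0.0067/178 = 3.76×10^-5
Swamee-Jain: f = 0.01358
h_f = f(L/D)V²/(2g) = 0.01358·(2230/0.178)·2.315²/(2·9.81) = 46.44 m
Δp = ρg·h_f = 995.9·9.81·46.44 = 453.8 kPa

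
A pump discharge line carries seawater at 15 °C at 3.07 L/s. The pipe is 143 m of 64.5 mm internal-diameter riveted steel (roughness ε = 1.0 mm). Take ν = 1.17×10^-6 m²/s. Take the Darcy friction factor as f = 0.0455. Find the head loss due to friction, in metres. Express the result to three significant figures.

V = 4Q/(πD²) = 4·0.00307/(π·0.0645²) = 0.9396 m/s
h_f = f(L/D)V²/(2g) = 0.04550·(143/0.0645)·0.9396²/(2·9.81) = 4.539 m

h_f ≈ 4.54 m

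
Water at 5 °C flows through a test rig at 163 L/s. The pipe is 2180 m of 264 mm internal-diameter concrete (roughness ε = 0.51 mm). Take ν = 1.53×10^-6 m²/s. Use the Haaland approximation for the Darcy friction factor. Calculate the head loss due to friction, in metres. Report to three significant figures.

V = 4Q/(πD²) = 4·0.163/(π·0.264²) = 2.978 m/s
Re = VD/ν = 2.978·0.264/1.53×10^-6 = 5.14×10^5 → turbulent
ε/D = 0.51/264 = 0.00193
Haaland: f = 0.02357
h_f = f(L/D)V²/(2g) = 0.02357·(2180/0.264)·2.978²/(2·9.81) = 87.98 m

h_f ≈ 88.0 m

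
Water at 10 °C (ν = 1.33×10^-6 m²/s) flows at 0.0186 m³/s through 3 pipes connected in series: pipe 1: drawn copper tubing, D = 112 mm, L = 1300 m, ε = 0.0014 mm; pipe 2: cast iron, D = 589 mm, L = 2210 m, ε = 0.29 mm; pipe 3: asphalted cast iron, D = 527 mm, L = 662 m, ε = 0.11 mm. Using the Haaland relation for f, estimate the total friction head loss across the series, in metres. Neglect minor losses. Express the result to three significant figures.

Pipe 1: V = 1.888 m/s, Re = 1.59×10^5, ε/D = 1.25×10^-5, f = 0.01628, h_1 = f(L/D)V²/2g = 34.33 m
Pipe 2: V = 0.06826 m/s, Re = 3.02×10^4, ε/D = 4.92×10^-4, f = 0.02441, h_2 = f(L/D)V²/2g = 0.02175 m
Pipe 3: V = 0.08527 m/s, Re = 3.38×10^4, ε/D = 2.09×10^-4, f = 0.02316, h_3 = f(L/D)V²/2g = 0.01078 m
Series → Q common, losses add: H = Σh = 34.36 m

H ≈ 34.4 m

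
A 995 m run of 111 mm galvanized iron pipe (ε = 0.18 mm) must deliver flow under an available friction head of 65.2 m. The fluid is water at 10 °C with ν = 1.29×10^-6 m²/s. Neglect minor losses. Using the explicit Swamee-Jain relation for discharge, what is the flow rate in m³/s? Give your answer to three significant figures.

Swamee-Jain (Type II): Q = -0.965·√(gD⁵h_f/L)·ln[ε/(3.7D) + √(3.17ν²L/(gD³h_f))]
√(gD⁵h_f/L) = √(9.81·0.111⁵·65.2/995) = 0.003291
ε/(3.7D) = 4.38×10^-4; √(3.17ν²L/(gD³h_f)) = 7.75×10^-5
Q = -0.965·0.003291·ln(5.157×10^-4) = 0.02404 m³/s
Check: V = 2.48 m/s, Re = 2.14×10^5, f = 0.02330, h_f = 65.7 m ≈ 65.2 m ✓

Q ≈ 0.0240 m³/s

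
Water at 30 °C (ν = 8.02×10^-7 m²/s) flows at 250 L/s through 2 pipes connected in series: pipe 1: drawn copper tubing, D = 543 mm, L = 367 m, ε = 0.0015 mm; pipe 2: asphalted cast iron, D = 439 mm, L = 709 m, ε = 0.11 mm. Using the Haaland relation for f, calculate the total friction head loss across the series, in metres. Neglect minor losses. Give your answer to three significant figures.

H ≈ 3.91 m

Pipe 1: V = 1.080 m/s, Re = 7.31×10^5, ε/D = 2.76×10^-6, f = 0.01226, h_1 = f(L/D)V²/2g = 0.4921 m
Pipe 2: V = 1.652 m/s, Re = 9.04×10^5, ε/D = 2.51×10^-4, f = 0.01520, h_2 = f(L/D)V²/2g = 3.413 m
Series → Q common, losses add: H = Σh = 3.906 m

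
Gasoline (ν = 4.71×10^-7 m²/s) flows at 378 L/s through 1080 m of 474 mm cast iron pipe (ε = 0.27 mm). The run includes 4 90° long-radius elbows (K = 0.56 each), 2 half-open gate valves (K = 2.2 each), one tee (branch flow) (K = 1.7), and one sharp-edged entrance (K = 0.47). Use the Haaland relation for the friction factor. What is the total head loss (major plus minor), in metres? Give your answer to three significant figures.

H_L ≈ 11.3 m

V = 4Q/(πD²) = 2.142 m/s; V²/2g = 0.2339 m
Re = 2.16×10^6, ε/D = 5.70×10^-4 → f = 0.01742 (Haaland)
Major: h_f = f(L/D)·V²/2g = 0.01742·2278·0.2339 = 9.284 m
Minor: ΣK = 8.81; h_m = ΣK·V²/2g = 2.060 m
Total H_L = 9.284 + 2.060 = 11.34 m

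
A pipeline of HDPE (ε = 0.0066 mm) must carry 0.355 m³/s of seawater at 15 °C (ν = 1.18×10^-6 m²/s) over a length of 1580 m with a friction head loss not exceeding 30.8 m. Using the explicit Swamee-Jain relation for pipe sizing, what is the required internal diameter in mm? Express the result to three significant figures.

D ≈ 367 mm

Swamee-Jain (Type III): D = 0.66·[ε^1.25·(LQ²/(gh_f))^4.75 + ν·Q^9.4·(L/(gh_f))^5.2]^0.04
LQ²/(gh_f) = 0.6590; L/(gh_f) = 5.229
Term 1 = ε^1.25·(…)^4.75 = 4.62×10^-8; Term 2 = ν·Q^9.4·(…)^5.2 = 3.80×10^-7
D = 0.66·(4.62×10^-8 + 3.80×10^-7)^0.04 = 0.3671 m = 367 mm
Check: V = 3.35 m/s, Re = 1.04×10^6, f = 0.01196, h_f = 29.5 m ≈ 30.8 m ✓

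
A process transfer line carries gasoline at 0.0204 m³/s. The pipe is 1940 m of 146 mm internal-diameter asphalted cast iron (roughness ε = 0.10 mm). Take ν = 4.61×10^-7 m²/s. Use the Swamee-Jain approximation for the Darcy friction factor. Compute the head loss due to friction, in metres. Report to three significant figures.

V = 4Q/(πD²) = 4·0.0204/(π·0.146²) = 1.219 m/s
Re = VD/ν = 1.219·0.146/4.61×10^-7 = 3.86×10^5 → turbulent
ε/D = 0.10/146 = 6.85×10^-4
Swamee-Jain: f = 0.01906
h_f = f(L/D)V²/(2g) = 0.01906·(1940/0.146)·1.219²/(2·9.81) = 19.17 m

h_f ≈ 19.2 m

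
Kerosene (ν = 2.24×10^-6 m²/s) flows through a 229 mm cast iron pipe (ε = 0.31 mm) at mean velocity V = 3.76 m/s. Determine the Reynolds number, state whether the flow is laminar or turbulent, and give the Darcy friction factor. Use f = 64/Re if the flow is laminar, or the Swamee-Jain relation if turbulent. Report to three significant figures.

Re ≈ 3.84×10^5; turbulent; f ≈ 0.0219

Re = VD/ν = 3.760·0.229/2.24×10^-6 = 3.84×10^5
Re > 4000 → turbulent; ε/D = 0.00135
Swamee-Jain: f = 0.02192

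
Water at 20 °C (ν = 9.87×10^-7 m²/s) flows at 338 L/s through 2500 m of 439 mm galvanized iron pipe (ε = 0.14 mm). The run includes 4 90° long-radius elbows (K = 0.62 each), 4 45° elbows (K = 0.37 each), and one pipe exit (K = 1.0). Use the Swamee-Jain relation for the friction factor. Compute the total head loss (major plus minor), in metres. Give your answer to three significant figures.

V = 4Q/(πD²) = 2.233 m/s; V²/2g = 0.2542 m
Re = 9.93×10^5, ε/D = 3.19×10^-4 → f = 0.01593 (Swamee-Jain)
Major: h_f = f(L/D)·V²/2g = 0.01593·5695·0.2542 = 23.05 m
Minor: ΣK = 4.96; h_m = ΣK·V²/2g = 1.261 m
Total H_L = 23.05 + 1.261 = 24.31 m

H_L ≈ 24.3 m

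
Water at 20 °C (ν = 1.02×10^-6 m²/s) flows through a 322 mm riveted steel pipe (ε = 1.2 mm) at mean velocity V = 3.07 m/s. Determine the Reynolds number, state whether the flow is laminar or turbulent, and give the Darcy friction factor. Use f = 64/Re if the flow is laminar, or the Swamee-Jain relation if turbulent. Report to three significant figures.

Re = VD/ν = 3.070·0.322/1.02×10^-6 = 9.69×10^5
Re > 4000 → turbulent; ε/D = 0.00373
Swamee-Jain: f = 0.02802

Re ≈ 9.69×10^5; turbulent; f ≈ 0.0280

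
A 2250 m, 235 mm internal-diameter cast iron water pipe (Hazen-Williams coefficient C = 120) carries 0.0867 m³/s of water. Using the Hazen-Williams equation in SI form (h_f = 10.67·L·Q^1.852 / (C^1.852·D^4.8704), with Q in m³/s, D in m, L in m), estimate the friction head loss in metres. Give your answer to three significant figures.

h_f = 10.67·2250·0.0867^1.852 / (120^1.852·0.235^4.8704) = 42.27 m

h_f ≈ 42.3 m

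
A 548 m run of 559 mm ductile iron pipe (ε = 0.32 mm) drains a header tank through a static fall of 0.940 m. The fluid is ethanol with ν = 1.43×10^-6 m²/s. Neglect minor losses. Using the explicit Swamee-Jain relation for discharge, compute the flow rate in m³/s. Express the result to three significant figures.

Q ≈ 0.249 m³/s

Swamee-Jain (Type II): Q = -0.965·√(gD⁵h_f/L)·ln[ε/(3.7D) + √(3.17ν²L/(gD³h_f))]
√(gD⁵h_f/L) = √(9.81·0.559⁵·0.940/548) = 0.03031
ε/(3.7D) = 1.55×10^-4; √(3.17ν²L/(gD³h_f)) = 4.70×10^-5
Q = -0.965·0.03031·ln(2.017×10^-4) = 0.2488 m³/s
Check: V = 1.01 m/s, Re = 3.96×10^5, f = 0.01843, h_f = 0.947 m ≈ 0.940 m ✓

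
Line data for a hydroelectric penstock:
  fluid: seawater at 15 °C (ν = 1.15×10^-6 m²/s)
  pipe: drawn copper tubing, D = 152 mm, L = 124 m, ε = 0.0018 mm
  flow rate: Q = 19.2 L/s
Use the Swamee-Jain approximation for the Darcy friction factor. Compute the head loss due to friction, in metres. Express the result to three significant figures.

V = 4Q/(πD²) = 4·0.0192/(π·0.152²) = 1.058 m/s
Re = VD/ν = 1.058·0.152/1.15×10^-6 = 1.40×10^5 → turbulent
ε/D = 0.0018/152 = 1.18×10^-5
Swamee-Jain: f = 0.01676
h_f = f(L/D)V²/(2g) = 0.01676·(124/0.152)·1.058²/(2·9.81) = 0.7803 m

h_f ≈ 0.780 m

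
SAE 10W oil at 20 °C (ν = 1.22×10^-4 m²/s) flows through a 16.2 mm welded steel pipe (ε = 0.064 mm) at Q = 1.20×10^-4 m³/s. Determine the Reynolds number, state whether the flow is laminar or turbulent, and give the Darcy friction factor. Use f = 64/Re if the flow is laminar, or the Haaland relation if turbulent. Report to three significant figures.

V = 4Q/(πD²) = 0.5822 m/s
Re = VD/ν = 0.5822·0.0162/1.22×10^-4 = 77.3
Re < 2300 → laminar → f = 64/Re = 0.8279

Re ≈ 77.3; laminar; f = 64/Re ≈ 0.828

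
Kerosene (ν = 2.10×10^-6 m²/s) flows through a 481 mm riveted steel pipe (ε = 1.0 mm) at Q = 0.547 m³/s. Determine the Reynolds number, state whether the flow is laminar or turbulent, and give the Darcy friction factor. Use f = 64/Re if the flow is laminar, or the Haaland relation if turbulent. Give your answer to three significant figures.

V = 4Q/(πD²) = 3.010 m/s
Re = VD/ν = 3.010·0.481/2.10×10^-6 = 6.89×10^5
Re > 4000 → turbulent; ε/D = 0.00208
Haaland: f = 0.02394

Re ≈ 6.89×10^5; turbulent; f ≈ 0.0239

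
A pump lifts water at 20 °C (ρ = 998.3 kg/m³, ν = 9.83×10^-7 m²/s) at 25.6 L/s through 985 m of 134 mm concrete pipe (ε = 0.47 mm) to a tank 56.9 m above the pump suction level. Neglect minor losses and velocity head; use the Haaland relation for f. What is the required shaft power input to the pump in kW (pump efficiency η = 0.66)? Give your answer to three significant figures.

P_shaft ≈ 34.7 kW

V = 4Q/(πD²) = 1.815 m/s; Re = 2.47×10^5; ε/D = 0.00351; f = 0.02785
h_f = f(L/D)V²/2g = 34.38 m
Total head H = z + h_f = 56.9 + 34.38 = 91.28 m
P_hyd = ρgQH = 998.3·9.81·0.0256·91.28 = 22.88 kW
P_shaft = P_hyd/η = 22.88/0.66 = 34.67 kW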